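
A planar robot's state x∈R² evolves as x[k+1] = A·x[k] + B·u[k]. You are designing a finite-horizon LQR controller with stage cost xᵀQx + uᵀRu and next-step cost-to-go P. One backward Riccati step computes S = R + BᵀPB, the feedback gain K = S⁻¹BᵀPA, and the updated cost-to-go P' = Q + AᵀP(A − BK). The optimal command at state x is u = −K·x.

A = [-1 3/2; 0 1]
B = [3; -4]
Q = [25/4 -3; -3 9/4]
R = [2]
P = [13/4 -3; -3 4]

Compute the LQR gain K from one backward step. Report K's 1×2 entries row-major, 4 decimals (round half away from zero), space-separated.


-0.1300 0.0456

BᵀP = [21.7500 -25.0000]
S = R + BᵀPB = [2] + [165.2500] = [167.2500]
BᵀPA = [-21.7500 7.6250]
K = S⁻¹·BᵀPA = [-0.1300 0.0456]
A−BK = [-0.6099 1.3632; -0.5202 1.1824]
AᵀP(A−BK) = [0.4215 -0.8834; -0.8834 1.9649]
P' = Q + AᵀP(A−BK) = [6.6715 -3.8834; -3.8834 4.2149]
tr(P') = 10.8864


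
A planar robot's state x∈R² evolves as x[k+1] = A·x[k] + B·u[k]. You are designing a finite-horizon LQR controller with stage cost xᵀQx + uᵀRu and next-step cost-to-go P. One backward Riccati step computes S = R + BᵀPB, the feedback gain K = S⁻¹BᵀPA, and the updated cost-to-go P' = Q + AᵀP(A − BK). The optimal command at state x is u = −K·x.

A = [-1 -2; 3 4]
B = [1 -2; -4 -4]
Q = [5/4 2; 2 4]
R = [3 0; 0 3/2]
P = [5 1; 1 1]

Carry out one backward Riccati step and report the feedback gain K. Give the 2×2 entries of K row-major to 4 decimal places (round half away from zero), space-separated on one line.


BᵀP = [1.0000 -3.0000; -14.0000 -6.0000]
S = R + BᵀPB = [3 0; 0 3/2] + [13.0000 10.0000; 10.0000 52.0000] = [16.0000 10.0000; 10.0000 53.5000]
BᵀPA = [-10.0000 -14.0000; -4.0000 4.0000]
K = S⁻¹·BᵀPA = [-0.6548 -1.0437; 0.0476 0.2698]
A−BK = [-0.2500 -0.4167; 0.5714 0.9048]
AᵀP(A−BK) = [1.6429 2.6429; 2.6429 4.3095]
P' = Q + AᵀP(A−BK) = [2.8929 4.6429; 4.6429 8.3095]
tr(P') = 11.2024

-0.6548 -1.0437 0.0476 0.2698


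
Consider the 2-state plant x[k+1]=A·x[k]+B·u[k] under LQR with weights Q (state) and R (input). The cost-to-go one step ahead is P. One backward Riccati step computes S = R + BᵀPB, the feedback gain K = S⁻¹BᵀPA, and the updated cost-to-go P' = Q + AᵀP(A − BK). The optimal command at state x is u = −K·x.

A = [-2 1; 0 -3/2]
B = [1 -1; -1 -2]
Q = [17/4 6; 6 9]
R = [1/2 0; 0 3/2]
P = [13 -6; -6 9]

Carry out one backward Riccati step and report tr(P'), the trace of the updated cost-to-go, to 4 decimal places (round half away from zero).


BᵀP = [19.0000 -15.0000; -1.0000 -12.0000]
S = R + BᵀPB = [1/2 0; 0 3/2] + [34.0000 11.0000; 11.0000 25.0000] = [34.5000 11.0000; 11.0000 26.5000]
BᵀPA = [-38.0000 41.5000; 2.0000 17.0000]
K = S⁻¹·BᵀPA = [-1.2972 1.1506; 0.6139 0.1639]
A−BK = [-0.0889 0.0132; -0.0693 -0.0216]
AᵀP(A−BK) = [1.4787 -0.6032; -0.6032 0.7122]
P' = Q + AᵀP(A−BK) = [5.7287 5.3968; 5.3968 9.7122]
tr(P') = 15.4409

15.4409


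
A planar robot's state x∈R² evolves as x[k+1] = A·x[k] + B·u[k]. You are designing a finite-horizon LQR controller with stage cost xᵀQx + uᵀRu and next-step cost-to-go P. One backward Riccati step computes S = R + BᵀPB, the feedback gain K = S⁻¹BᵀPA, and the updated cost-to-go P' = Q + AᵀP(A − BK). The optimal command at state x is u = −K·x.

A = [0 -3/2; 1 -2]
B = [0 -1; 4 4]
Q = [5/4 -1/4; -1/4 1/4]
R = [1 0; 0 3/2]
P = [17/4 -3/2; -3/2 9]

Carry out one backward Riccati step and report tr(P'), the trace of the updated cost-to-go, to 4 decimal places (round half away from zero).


6.0634

BᵀP = [-6.0000 36.0000; -10.2500 37.5000]
S = R + BᵀPB = [1 0; 0 3/2] + [144.0000 150.0000; 150.0000 160.2500] = [145.0000 150.0000; 150.0000 161.7500]
BᵀPA = [36.0000 -63.0000; 37.5000 -59.6250]
K = S⁻¹·BᵀPA = [0.2076 -1.3069; 0.0393 0.8434]
A−BK = [0.0393 -0.6566; 0.0123 -0.1457]
AᵀP(A−BK) = [0.0519 -0.3267; -0.3267 4.5115]
P' = Q + AᵀP(A−BK) = [1.3019 -0.5767; -0.5767 4.7615]
tr(P') = 6.0634


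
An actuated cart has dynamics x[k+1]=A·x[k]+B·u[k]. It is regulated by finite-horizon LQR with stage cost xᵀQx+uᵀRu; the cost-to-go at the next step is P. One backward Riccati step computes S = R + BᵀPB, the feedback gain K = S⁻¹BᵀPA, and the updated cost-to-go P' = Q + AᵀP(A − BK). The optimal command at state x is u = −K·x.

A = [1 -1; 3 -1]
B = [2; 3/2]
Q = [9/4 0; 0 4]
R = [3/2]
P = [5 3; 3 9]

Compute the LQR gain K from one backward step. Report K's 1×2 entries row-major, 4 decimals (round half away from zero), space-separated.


1.2218 -0.5690

BᵀP = [14.5000 19.5000]
S = R + BᵀPB = [3/2] + [58.2500] = [59.7500]
BᵀPA = [73.0000 -34.0000]
K = S⁻¹·BᵀPA = [1.2218 -0.5690]
A−BK = [-1.4435 0.1381; 1.1674 -0.1464]
AᵀP(A−BK) = [14.8117 -2.4603; -2.4603 0.6527]
P' = Q + AᵀP(A−BK) = [17.0617 -2.4603; -2.4603 4.6527]
tr(P') = 21.7144


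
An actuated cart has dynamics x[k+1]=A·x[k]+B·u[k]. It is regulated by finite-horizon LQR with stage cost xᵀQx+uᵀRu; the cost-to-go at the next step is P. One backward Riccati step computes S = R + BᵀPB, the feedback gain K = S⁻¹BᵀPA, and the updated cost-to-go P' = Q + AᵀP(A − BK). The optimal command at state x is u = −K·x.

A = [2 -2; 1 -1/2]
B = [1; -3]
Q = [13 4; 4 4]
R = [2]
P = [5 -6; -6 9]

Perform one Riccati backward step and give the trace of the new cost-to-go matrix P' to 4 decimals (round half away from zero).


BᵀP = [23.0000 -33.0000]
S = R + BᵀPB = [2] + [122.0000] = [124.0000]
BᵀPA = [13.0000 -29.5000]
K = S⁻¹·BᵀPA = [0.1048 -0.2379]
A−BK = [1.8952 -1.7621; 1.3145 -1.2137]
AᵀP(A−BK) = [3.6371 -3.4073; -3.4073 3.2319]
P' = Q + AᵀP(A−BK) = [16.6371 0.5927; 0.5927 7.2319]
tr(P') = 23.8690

23.8690


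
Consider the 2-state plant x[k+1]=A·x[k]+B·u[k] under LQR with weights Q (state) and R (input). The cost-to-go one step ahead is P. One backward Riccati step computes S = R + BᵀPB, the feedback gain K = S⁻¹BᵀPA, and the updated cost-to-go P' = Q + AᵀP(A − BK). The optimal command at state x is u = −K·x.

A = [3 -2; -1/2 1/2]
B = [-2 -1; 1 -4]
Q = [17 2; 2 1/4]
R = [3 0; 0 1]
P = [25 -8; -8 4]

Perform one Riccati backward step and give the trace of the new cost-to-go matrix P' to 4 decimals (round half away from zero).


BᵀP = [-58.0000 20.0000; 7.0000 -8.0000]
S = R + BᵀPB = [3 0; 0 1] + [136.0000 -22.0000; -22.0000 25.0000] = [139.0000 -22.0000; -22.0000 26.0000]
BᵀPA = [-184.0000 126.0000; 25.0000 -18.0000]
K = S⁻¹·BᵀPA = [-1.3527 0.9201; -0.1831 0.0863]
A−BK = [0.1115 -0.0735; 0.1204 -0.0751]
AᵀP(A−BK) = [5.6770 -3.8530; -3.8530 2.6166]
P' = Q + AᵀP(A−BK) = [22.6770 -1.8530; -1.8530 2.8666]
tr(P') = 25.5436

25.5436


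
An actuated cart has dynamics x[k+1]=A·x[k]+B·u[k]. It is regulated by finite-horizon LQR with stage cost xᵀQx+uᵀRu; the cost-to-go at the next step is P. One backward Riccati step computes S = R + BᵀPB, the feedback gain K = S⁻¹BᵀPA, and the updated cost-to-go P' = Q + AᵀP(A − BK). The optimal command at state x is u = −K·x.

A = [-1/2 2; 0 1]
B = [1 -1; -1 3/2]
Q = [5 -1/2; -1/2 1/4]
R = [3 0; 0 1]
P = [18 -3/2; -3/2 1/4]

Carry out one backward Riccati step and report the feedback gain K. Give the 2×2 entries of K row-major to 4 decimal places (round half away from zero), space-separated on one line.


BᵀP = [19.5000 -1.7500; -20.2500 1.8750]
S = R + BᵀPB = [3 0; 0 1] + [21.2500 -22.1250; -22.1250 23.0625] = [24.2500 -22.1250; -22.1250 24.0625]
BᵀPA = [-9.7500 37.2500; 10.1250 -38.6250]
K = S⁻¹·BᵀPA = [-0.1127 0.4441; 0.3172 -1.1968]
A−BK = [-0.0701 0.3590; -0.5884 3.2394]
AᵀP(A−BK) = [0.1900 -0.8019; -0.8019 3.4787]
P' = Q + AᵀP(A−BK) = [5.1900 -1.3019; -1.3019 3.7287]
tr(P') = 8.9187

-0.1127 0.4441 0.3172 -1.1968


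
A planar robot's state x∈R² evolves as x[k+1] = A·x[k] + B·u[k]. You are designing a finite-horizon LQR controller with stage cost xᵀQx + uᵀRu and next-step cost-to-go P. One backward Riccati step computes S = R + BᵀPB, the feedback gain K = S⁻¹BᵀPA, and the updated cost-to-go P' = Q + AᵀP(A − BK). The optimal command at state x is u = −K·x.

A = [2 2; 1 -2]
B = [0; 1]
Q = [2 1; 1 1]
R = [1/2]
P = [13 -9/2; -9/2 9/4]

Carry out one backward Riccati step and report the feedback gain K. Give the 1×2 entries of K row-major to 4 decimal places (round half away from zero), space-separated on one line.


-2.4545 -4.9091

BᵀP = [-4.5000 2.2500]
S = R + BᵀPB = [1/2] + [2.2500] = [2.7500]
BᵀPA = [-6.7500 -13.5000]
K = S⁻¹·BᵀPA = [-2.4545 -4.9091]
A−BK = [2.0000 2.0000; 3.4545 2.9091]
AᵀP(A−BK) = [19.6818 23.3636; 23.3636 30.7273]
P' = Q + AᵀP(A−BK) = [21.6818 24.3636; 24.3636 31.7273]
tr(P') = 53.4091


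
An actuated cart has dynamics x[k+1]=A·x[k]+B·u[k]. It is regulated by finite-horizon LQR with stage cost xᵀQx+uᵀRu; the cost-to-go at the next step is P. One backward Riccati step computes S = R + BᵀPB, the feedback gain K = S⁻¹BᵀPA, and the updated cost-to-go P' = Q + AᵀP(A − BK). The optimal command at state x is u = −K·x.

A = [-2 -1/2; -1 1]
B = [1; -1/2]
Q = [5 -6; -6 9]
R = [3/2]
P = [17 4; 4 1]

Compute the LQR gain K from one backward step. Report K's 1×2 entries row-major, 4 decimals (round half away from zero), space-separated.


-2.2712 -0.2712

BᵀP = [15.0000 3.5000]
S = R + BᵀPB = [3/2] + [13.2500] = [14.7500]
BᵀPA = [-33.5000 -4.0000]
K = S⁻¹·BᵀPA = [-2.2712 -0.2712]
A−BK = [0.2712 -0.2288; -2.1356 0.8644]
AᵀP(A−BK) = [8.9153 0.9153; 0.9153 0.1653]
P' = Q + AᵀP(A−BK) = [13.9153 -5.0847; -5.0847 9.1653]
tr(P') = 23.0805


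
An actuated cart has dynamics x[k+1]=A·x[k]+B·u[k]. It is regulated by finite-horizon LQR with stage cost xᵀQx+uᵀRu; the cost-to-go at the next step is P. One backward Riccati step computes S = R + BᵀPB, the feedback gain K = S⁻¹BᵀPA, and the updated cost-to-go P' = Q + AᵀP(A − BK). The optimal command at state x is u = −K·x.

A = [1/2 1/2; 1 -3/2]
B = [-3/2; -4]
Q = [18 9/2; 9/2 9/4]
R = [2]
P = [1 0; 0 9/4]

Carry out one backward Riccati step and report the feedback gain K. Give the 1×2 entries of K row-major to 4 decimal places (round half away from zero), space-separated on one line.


BᵀP = [-1.5000 -9.0000]
S = R + BᵀPB = [2] + [38.2500] = [40.2500]
BᵀPA = [-9.7500 12.7500]
K = S⁻¹·BᵀPA = [-0.2422 0.3168]
A−BK = [0.1366 0.9752; 0.0311 -0.2329]
AᵀP(A−BK) = [0.1382 -0.0365; -0.0365 1.2737]
P' = Q + AᵀP(A−BK) = [18.1382 4.4635; 4.4635 3.5237]
tr(P') = 21.6619

-0.2422 0.3168


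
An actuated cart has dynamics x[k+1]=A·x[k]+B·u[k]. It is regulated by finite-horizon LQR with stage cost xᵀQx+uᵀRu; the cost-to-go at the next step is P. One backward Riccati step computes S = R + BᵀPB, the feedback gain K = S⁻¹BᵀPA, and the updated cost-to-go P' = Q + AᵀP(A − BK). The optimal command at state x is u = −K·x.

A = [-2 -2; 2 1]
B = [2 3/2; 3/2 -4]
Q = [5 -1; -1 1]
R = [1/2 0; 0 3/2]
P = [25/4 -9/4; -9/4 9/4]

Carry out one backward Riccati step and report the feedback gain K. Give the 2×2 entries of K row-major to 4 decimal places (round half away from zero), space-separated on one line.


-0.4873 -0.6227 -0.6700 -0.4812

BᵀP = [9.1250 -1.1250; 18.3750 -12.3750]
S = R + BᵀPB = [1/2 0; 0 3/2] + [16.5625 18.1875; 18.1875 77.0625] = [17.0625 18.1875; 18.1875 78.5625]
BᵀPA = [-20.5000 -19.3750; -61.5000 -49.1250]
K = S⁻¹·BᵀPA = [-0.4873 -0.6227; -0.6700 -0.4812]
A−BK = [-0.0204 -0.0330; 0.0509 0.0094]
AᵀP(A−BK) = [0.8052 0.6448; 0.6448 0.5495]
P' = Q + AᵀP(A−BK) = [5.8052 -0.3552; -0.3552 1.5495]
tr(P') = 7.3547


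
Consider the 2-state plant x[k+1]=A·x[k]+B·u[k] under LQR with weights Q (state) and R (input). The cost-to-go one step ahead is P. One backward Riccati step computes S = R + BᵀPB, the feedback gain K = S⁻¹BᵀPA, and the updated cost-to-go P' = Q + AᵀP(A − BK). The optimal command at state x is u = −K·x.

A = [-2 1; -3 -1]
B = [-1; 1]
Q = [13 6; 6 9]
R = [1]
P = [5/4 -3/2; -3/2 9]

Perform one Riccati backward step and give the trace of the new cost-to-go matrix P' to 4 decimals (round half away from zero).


43.4912

BᵀP = [-2.7500 10.5000]
S = R + BᵀPB = [1] + [13.2500] = [14.2500]
BᵀPA = [-26.0000 -13.2500]
K = S⁻¹·BᵀPA = [-1.8246 -0.9298]
A−BK = [-3.8246 0.0702; -1.1754 -0.0702]
AᵀP(A−BK) = [20.5614 1.8246; 1.8246 0.9298]
P' = Q + AᵀP(A−BK) = [33.5614 7.8246; 7.8246 9.9298]
tr(P') = 43.4912


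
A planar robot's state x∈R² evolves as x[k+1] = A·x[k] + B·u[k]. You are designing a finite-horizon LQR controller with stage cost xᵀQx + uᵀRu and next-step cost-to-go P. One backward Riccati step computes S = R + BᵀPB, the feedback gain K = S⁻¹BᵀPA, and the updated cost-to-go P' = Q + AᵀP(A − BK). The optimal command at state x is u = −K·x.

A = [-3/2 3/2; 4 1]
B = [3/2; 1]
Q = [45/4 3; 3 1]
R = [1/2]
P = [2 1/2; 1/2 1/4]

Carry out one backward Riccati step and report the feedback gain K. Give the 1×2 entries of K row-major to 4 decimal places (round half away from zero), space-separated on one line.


-0.1852 0.9259

BᵀP = [3.5000 1.0000]
S = R + BᵀPB = [1/2] + [6.2500] = [6.7500]
BᵀPA = [-1.2500 6.2500]
K = S⁻¹·BᵀPA = [-0.1852 0.9259]
A−BK = [-1.2222 0.1111; 4.1852 0.0741]
AᵀP(A−BK) = [2.2685 -0.0926; -0.0926 0.4630]
P' = Q + AᵀP(A−BK) = [13.5185 2.9074; 2.9074 1.4630]
tr(P') = 14.9815


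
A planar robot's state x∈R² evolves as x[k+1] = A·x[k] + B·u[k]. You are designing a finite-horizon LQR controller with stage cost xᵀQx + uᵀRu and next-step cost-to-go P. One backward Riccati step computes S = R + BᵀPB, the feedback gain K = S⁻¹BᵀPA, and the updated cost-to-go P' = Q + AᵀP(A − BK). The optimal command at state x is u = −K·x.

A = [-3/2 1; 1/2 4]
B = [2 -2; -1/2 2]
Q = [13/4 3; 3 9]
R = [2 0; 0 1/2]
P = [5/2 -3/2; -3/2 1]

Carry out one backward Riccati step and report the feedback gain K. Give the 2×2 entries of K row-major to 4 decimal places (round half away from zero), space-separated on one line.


-0.1081 0.0545 0.4717 0.4909

BᵀP = [5.7500 -3.5000; -8.0000 5.0000]
S = R + BᵀPB = [2 0; 0 1/2] + [13.2500 -18.5000; -18.5000 26.0000] = [15.2500 -18.5000; -18.5000 26.5000]
BᵀPA = [-10.3750 -8.2500; 14.5000 12.0000]
K = S⁻¹·BᵀPA = [-0.1081 0.0545; 0.4717 0.4909]
A−BK = [-0.3404 1.8727; -0.4975 3.0455]
AᵀP(A−BK) = [0.1638 -0.0523; -0.0523 1.0591]
P' = Q + AᵀP(A−BK) = [3.4138 2.9477; 2.9477 10.0591]
tr(P') = 13.4729


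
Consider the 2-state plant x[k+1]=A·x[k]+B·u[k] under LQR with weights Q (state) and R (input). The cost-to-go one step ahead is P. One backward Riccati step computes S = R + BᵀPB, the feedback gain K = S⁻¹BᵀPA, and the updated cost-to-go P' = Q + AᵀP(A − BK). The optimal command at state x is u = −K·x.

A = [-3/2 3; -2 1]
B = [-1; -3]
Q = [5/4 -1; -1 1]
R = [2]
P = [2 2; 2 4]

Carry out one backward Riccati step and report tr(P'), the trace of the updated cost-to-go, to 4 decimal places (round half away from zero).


BᵀP = [-8.0000 -14.0000]
S = R + BᵀPB = [2] + [50.0000] = [52.0000]
BᵀPA = [40.0000 -38.0000]
K = S⁻¹·BᵀPA = [0.7692 -0.7308]
A−BK = [-0.7308 2.2692; 0.3077 -1.1923]
AᵀP(A−BK) = [1.7308 -2.7692; -2.7692 6.2308]
P' = Q + AᵀP(A−BK) = [2.9808 -3.7692; -3.7692 7.2308]
tr(P') = 10.2115

10.2115


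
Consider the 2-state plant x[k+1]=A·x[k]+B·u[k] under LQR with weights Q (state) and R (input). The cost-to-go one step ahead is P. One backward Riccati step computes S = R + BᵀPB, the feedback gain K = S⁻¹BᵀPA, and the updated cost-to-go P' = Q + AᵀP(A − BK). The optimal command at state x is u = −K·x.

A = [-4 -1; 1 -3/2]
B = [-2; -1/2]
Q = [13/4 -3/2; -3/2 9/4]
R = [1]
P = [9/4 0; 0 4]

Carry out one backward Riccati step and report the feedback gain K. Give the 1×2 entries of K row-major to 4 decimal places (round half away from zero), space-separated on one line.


BᵀP = [-4.5000 -2.0000]
S = R + BᵀPB = [1] + [10.0000] = [11.0000]
BᵀPA = [16.0000 7.5000]
K = S⁻¹·BᵀPA = [1.4545 0.6818]
A−BK = [-1.0909 0.3636; 1.7273 -1.1591]
AᵀP(A−BK) = [16.7273 -7.9091; -7.9091 6.1364]
P' = Q + AᵀP(A−BK) = [19.9773 -9.4091; -9.4091 8.3864]
tr(P') = 28.3636

1.4545 0.6818


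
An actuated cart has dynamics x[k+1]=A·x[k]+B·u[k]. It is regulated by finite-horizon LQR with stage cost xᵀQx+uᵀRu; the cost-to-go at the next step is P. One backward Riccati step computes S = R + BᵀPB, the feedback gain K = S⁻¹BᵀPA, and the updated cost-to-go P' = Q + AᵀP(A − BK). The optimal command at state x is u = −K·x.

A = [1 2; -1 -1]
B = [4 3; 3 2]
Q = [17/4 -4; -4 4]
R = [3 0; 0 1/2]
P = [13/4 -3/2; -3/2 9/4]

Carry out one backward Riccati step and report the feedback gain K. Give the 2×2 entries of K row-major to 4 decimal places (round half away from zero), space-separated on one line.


BᵀP = [8.5000 0.7500; 6.7500 0.0000]
S = R + BᵀPB = [3 0; 0 1/2] + [36.2500 27.0000; 27.0000 20.2500] = [39.2500 27.0000; 27.0000 20.7500]
BᵀPA = [7.7500 16.2500; 6.7500 13.5000]
K = S⁻¹·BᵀPA = [-0.2509 -0.3197; 0.6518 1.0666]
A−BK = [0.0483 0.0790; -1.5508 -2.1741]
AᵀP(A−BK) = [6.0450 8.5282; 8.5282 12.0461]
P' = Q + AᵀP(A−BK) = [10.2950 4.5282; 4.5282 16.0461]
tr(P') = 26.3411

-0.2509 -0.3197 0.6518 1.0666


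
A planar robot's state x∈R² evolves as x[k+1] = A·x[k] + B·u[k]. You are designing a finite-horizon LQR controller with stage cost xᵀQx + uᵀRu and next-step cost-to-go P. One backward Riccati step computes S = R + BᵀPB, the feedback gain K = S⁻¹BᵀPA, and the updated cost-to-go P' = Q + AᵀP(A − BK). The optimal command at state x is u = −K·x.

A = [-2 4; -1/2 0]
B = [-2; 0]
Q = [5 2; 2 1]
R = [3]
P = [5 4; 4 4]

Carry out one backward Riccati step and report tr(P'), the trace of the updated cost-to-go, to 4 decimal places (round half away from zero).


20.3913

BᵀP = [-10.0000 -8.0000]
S = R + BᵀPB = [3] + [20.0000] = [23.0000]
BᵀPA = [24.0000 -40.0000]
K = S⁻¹·BᵀPA = [1.0435 -1.7391]
A−BK = [0.0870 0.5217; -0.5000 0.0000]
AᵀP(A−BK) = [3.9565 -6.2609; -6.2609 10.4348]
P' = Q + AᵀP(A−BK) = [8.9565 -4.2609; -4.2609 11.4348]
tr(P') = 20.3913


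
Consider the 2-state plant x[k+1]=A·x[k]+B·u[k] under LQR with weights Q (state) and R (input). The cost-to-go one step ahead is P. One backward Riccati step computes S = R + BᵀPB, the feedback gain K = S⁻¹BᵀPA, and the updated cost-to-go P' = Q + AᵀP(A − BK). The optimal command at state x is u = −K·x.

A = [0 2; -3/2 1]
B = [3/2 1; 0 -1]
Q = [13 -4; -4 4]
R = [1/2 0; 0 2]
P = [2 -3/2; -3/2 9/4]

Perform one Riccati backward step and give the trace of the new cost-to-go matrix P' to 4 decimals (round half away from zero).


BᵀP = [3.0000 -2.2500; 3.5000 -3.7500]
S = R + BᵀPB = [1/2 0; 0 2] + [4.5000 5.2500; 5.2500 7.2500] = [5.0000 5.2500; 5.2500 9.2500]
BᵀPA = [3.3750 3.7500; 5.6250 3.2500]
K = S⁻¹·BᵀPA = [0.0903 0.9431; 0.5569 -0.1839]
A−BK = [-0.6923 0.7692; -0.9431 0.8161]
AᵀP(A−BK) = [1.6254 -1.0234; -1.0234 1.3110]
P' = Q + AᵀP(A−BK) = [14.6254 -5.0234; -5.0234 5.3110]
tr(P') = 19.9365

19.9365


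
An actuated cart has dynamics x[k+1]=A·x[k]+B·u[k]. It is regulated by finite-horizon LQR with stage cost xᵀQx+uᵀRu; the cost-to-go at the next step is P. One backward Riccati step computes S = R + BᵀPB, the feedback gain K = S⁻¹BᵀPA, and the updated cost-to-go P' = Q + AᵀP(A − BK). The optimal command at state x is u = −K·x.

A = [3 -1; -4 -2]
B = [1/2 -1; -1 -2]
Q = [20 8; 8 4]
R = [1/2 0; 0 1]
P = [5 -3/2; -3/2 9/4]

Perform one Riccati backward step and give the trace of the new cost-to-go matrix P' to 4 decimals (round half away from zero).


36.2527

BᵀP = [4.0000 -3.0000; -2.0000 -3.0000]
S = R + BᵀPB = [1/2 0; 0 1] + [5.0000 2.0000; 2.0000 8.0000] = [5.5000 2.0000; 2.0000 9.0000]
BᵀPA = [24.0000 2.0000; 6.0000 8.0000]
K = S⁻¹·BᵀPA = [4.4835 0.0440; -0.3297 0.8791]
A−BK = [0.4286 -0.1429; -0.1758 -0.1978]
AᵀP(A−BK) = [11.3736 -0.3297; -0.3297 0.8791]
P' = Q + AᵀP(A−BK) = [31.3736 7.6703; 7.6703 4.8791]
tr(P') = 36.2527


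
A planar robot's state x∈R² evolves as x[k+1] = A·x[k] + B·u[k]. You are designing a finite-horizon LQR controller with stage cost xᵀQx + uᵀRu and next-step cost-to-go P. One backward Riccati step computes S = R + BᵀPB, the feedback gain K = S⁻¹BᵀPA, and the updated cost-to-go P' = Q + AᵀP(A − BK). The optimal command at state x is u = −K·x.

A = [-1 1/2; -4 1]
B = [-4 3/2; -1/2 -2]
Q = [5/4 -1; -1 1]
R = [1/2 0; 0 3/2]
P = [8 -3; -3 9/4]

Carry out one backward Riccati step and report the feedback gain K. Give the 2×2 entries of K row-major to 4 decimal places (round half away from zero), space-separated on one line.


0.6882 -0.2293 1.3860 -0.3329

BᵀP = [-30.5000 10.8750; 18.0000 -9.0000]
S = R + BᵀPB = [1/2 0; 0 3/2] + [116.5625 -67.5000; -67.5000 45.0000] = [117.0625 -67.5000; -67.5000 46.5000]
BᵀPA = [-13.0000 -4.3750; 18.0000 0.0000]
K = S⁻¹·BᵀPA = [0.6882 -0.2293; 1.3860 -0.3329]
A−BK = [-0.3264 0.0821; -0.8839 0.2196]
AᵀP(A−BK) = [3.9975 -0.9893; -0.9893 0.2468]
P' = Q + AᵀP(A−BK) = [5.2475 -1.9893; -1.9893 1.2468]
tr(P') = 6.4942


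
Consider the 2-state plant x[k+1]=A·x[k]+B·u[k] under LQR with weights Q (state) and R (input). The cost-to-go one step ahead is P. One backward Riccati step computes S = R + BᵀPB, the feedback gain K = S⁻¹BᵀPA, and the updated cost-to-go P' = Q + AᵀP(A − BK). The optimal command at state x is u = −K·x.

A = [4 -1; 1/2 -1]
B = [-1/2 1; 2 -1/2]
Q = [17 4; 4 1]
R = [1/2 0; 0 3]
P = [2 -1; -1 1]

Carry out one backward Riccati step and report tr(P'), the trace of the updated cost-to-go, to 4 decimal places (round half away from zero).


28.5523

BᵀP = [-3.0000 2.5000; 2.5000 -1.5000]
S = R + BᵀPB = [1/2 0; 0 3] + [6.5000 -4.2500; -4.2500 3.2500] = [7.0000 -4.2500; -4.2500 6.2500]
BᵀPA = [-10.7500 0.5000; 9.2500 -1.0000]
K = S⁻¹·BᵀPA = [-1.0852 -0.0438; 0.7421 -0.1898]
A−BK = [2.7153 -0.8321; 3.0414 -1.0073]
AᵀP(A−BK) = [9.7202 -2.7153; -2.7153 0.8321]
P' = Q + AᵀP(A−BK) = [26.7202 1.2847; 1.2847 1.8321]
tr(P') = 28.5523


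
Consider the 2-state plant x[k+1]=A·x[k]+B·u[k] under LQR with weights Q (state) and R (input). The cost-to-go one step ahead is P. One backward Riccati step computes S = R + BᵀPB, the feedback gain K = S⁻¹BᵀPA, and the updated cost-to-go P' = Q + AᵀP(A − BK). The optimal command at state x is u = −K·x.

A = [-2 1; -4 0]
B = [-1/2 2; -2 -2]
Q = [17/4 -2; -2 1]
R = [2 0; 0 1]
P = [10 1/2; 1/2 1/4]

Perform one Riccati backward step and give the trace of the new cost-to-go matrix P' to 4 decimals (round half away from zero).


11.1586

BᵀP = [-6.0000 -0.7500; 19.0000 0.5000]
S = R + BᵀPB = [2 0; 0 1] + [4.5000 -10.5000; -10.5000 37.0000] = [6.5000 -10.5000; -10.5000 38.0000]
BᵀPA = [15.0000 -6.0000; -40.0000 19.0000]
K = S⁻¹·BᵀPA = [1.0969 -0.2084; -0.7495 0.4424]
A−BK = [0.0475 0.0110; -3.3053 0.4680]
AᵀP(A−BK) = [5.5649 -1.1773; -1.1773 0.3437]
P' = Q + AᵀP(A−BK) = [9.8149 -3.1773; -3.1773 1.3437]
tr(P') = 11.1586


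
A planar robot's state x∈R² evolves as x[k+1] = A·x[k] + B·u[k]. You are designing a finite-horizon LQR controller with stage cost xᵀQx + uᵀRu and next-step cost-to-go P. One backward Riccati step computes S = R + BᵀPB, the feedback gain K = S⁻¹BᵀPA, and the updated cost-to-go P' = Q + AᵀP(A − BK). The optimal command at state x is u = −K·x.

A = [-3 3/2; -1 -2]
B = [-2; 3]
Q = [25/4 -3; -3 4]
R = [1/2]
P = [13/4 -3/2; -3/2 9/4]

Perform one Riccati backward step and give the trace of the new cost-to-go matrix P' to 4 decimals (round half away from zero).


BᵀP = [-11.0000 9.7500]
S = R + BᵀPB = [1/2] + [51.2500] = [51.7500]
BᵀPA = [23.2500 -36.0000]
K = S⁻¹·BᵀPA = [0.4493 -0.6957]
A−BK = [-2.1014 0.1087; -2.3478 0.0870]
AᵀP(A−BK) = [12.0543 -0.7011; -0.7011 0.2690]
P' = Q + AᵀP(A−BK) = [18.3043 -3.7011; -3.7011 4.2690]
tr(P') = 22.5734

22.5734


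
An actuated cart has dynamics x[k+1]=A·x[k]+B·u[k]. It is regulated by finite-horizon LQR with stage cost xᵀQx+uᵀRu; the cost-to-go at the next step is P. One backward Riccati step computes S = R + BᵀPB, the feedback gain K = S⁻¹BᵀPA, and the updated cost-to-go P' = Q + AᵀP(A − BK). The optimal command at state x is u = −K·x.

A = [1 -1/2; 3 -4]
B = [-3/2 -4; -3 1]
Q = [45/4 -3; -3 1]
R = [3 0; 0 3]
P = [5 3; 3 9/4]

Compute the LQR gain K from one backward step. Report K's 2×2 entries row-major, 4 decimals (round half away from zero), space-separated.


BᵀP = [-16.5000 -11.2500; -17.0000 -9.7500]
S = R + BᵀPB = [3 0; 0 3] + [58.5000 54.7500; 54.7500 58.2500] = [61.5000 54.7500; 54.7500 61.2500]
BᵀPA = [-50.2500 53.2500; -46.2500 47.5000]
K = S⁻¹·BᵀPA = [-0.7092 0.8591; -0.1211 0.0076]
A−BK = [-0.5484 0.8189; 0.9934 -1.4302]
AᵀP(A−BK) = [2.0085 -2.4794; -2.4794 3.1426]
P' = Q + AᵀP(A−BK) = [13.2585 -5.4794; -5.4794 4.1426]
tr(P') = 17.4011

-0.7092 0.8591 -0.1211 0.0076


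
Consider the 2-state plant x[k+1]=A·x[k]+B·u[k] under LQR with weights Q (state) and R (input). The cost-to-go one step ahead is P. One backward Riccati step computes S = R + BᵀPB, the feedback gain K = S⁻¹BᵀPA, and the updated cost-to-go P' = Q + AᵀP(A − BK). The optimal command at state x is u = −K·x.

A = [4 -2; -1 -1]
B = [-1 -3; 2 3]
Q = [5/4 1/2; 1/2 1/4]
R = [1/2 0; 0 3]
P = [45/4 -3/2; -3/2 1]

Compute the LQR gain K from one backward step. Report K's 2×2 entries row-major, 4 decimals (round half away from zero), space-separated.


0.2862 -0.7818 -1.2531 0.7888

BᵀP = [-14.2500 3.5000; -38.2500 7.5000]
S = R + BᵀPB = [1/2 0; 0 3] + [21.2500 53.2500; 53.2500 137.2500] = [21.7500 53.2500; 53.2500 140.2500]
BᵀPA = [-60.5000 25.0000; -160.5000 69.0000]
K = S⁻¹·BᵀPA = [0.2862 -0.7818; -1.2531 0.7888]
A−BK = [0.5271 -0.4154; 2.1867 -1.8028]
AᵀP(A−BK) = [9.2007 -6.6946; -6.6946 5.1169]
P' = Q + AᵀP(A−BK) = [10.4507 -6.1946; -6.1946 5.3669]
tr(P') = 15.8176


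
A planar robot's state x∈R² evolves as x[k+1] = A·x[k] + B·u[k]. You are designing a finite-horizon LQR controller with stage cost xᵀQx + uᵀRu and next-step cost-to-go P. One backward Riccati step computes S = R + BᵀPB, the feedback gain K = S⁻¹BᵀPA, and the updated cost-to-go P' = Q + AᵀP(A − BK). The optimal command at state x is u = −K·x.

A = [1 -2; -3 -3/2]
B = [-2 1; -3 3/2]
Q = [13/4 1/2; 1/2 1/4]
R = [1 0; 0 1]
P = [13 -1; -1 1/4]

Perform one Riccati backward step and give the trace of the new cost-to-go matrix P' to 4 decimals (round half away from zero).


9.4640

BᵀP = [-23.0000 1.2500; 11.5000 -0.6250]
S = R + BᵀPB = [1 0; 0 1] + [42.2500 -21.1250; -21.1250 10.5625] = [43.2500 -21.1250; -21.1250 11.5625]
BᵀPA = [-26.7500 44.1250; 13.3750 -22.0625]
K = S⁻¹·BᵀPA = [-0.4971 0.8200; 0.2485 -0.4100]
A−BK = [-0.2427 0.0499; -4.8641 1.5749]
AᵀP(A−BK) = [4.6283 -1.9570; -1.9570 1.3357]
P' = Q + AᵀP(A−BK) = [7.8783 -1.4570; -1.4570 1.5857]
tr(P') = 9.4640


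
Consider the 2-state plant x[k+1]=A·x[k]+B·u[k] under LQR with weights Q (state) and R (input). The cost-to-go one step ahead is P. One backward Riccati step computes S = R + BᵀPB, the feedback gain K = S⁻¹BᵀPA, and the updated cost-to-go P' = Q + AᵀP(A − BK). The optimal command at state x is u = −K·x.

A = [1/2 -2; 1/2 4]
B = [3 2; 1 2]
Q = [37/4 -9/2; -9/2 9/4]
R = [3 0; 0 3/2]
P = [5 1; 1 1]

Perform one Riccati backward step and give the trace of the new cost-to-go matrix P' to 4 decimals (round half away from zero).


23.9082

BᵀP = [16.0000 4.0000; 12.0000 4.0000]
S = R + BᵀPB = [3 0; 0 3/2] + [52.0000 40.0000; 40.0000 32.0000] = [55.0000 40.0000; 40.0000 33.5000]
BᵀPA = [10.0000 -16.0000; 8.0000 -8.0000]
K = S⁻¹·BᵀPA = [0.0619 -0.8907; 0.1649 0.8247]
A−BK = [-0.0155 -0.9773; 0.1082 3.2412]
AᵀP(A−BK) = [0.0619 0.3093; 0.3093 12.3464]
P' = Q + AᵀP(A−BK) = [9.3119 -4.1907; -4.1907 14.5964]
tr(P') = 23.9082


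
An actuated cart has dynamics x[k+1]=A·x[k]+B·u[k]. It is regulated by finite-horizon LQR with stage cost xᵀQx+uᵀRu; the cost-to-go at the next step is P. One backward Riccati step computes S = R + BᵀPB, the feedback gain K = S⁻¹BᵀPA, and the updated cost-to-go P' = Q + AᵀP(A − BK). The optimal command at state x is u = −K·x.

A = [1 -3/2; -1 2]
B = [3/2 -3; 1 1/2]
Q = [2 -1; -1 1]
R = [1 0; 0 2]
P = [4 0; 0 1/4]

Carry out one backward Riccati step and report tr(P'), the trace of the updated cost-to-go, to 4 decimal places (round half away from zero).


4.6327

BᵀP = [6.0000 0.2500; -12.0000 0.1250]
S = R + BᵀPB = [1 0; 0 2] + [9.2500 -17.8750; -17.8750 36.0625] = [10.2500 -17.8750; -17.8750 38.0625]
BᵀPA = [5.7500 -8.5000; -12.1250 18.2500]
K = S⁻¹·BᵀPA = [0.0301 0.0381; -0.3044 0.4973]
A−BK = [0.0416 -0.0650; -0.8779 1.7133]
AᵀP(A−BK) = [0.3858 -0.6885; -0.6885 1.2469]
P' = Q + AᵀP(A−BK) = [2.3858 -1.6885; -1.6885 2.2469]
tr(P') = 4.6327


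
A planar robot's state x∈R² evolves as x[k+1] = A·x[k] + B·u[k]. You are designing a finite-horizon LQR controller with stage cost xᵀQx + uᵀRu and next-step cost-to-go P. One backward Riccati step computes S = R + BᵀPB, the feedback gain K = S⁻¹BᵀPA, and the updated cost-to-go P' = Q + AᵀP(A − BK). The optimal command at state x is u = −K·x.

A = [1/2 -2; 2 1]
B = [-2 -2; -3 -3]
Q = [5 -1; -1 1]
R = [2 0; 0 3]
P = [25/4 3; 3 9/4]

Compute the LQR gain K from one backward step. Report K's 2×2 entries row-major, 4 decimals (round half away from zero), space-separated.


BᵀP = [-21.5000 -12.7500; -21.5000 -12.7500]
S = R + BᵀPB = [2 0; 0 3] + [81.2500 81.2500; 81.2500 81.2500] = [83.2500 81.2500; 81.2500 84.2500]
BᵀPA = [-36.2500 30.2500; -36.2500 30.2500]
K = S⁻¹·BᵀPA = [-0.2638 0.2201; -0.1759 0.1468]
A−BK = [-0.3793 -1.2662; 0.6810 2.1007]
AᵀP(A−BK) = [0.6248 1.0497; 1.0497 4.1516]
P' = Q + AᵀP(A−BK) = [5.6248 0.0497; 0.0497 5.1516]
tr(P') = 10.7764

-0.2638 0.2201 -0.1759 0.1468


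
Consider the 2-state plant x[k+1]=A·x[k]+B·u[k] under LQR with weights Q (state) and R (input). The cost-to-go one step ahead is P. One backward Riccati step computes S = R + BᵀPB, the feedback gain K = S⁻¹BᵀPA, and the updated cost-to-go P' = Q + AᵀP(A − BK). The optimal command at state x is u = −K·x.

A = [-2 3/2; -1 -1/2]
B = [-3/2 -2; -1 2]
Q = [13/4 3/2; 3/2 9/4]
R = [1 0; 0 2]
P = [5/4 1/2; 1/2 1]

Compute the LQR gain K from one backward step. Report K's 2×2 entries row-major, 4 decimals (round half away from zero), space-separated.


BᵀP = [-2.3750 -1.7500; -1.5000 1.0000]
S = R + BᵀPB = [1 0; 0 2] + [5.3125 1.2500; 1.2500 5.0000] = [6.3125 1.2500; 1.2500 7.0000]
BᵀPA = [6.5000 -2.6875; 2.0000 -2.7500]
K = S⁻¹·BᵀPA = [1.0088 -0.3607; 0.1056 -0.3284]
A−BK = [-0.2757 0.3021; -0.2023 -0.2038]
AᵀP(A−BK) = [1.2317 -0.4985; -0.4985 0.4399]
P' = Q + AᵀP(A−BK) = [4.4817 1.0015; 1.0015 2.6899]
tr(P') = 7.1716

1.0088 -0.3607 0.1056 -0.3284


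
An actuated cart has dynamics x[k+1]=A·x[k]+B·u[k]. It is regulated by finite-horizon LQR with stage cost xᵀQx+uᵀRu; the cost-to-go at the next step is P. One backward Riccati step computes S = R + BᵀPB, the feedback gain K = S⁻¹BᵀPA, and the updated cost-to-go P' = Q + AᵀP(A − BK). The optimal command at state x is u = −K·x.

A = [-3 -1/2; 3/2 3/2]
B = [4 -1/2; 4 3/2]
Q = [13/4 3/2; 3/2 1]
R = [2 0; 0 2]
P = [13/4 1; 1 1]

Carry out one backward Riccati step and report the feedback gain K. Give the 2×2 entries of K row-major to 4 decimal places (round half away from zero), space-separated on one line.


-0.4144 0.0199 0.9334 0.4190

BᵀP = [17.0000 8.0000; -0.1250 1.0000]
S = R + BᵀPB = [2 0; 0 2] + [100.0000 3.5000; 3.5000 1.5625] = [102.0000 3.5000; 3.5000 3.5625]
BᵀPA = [-39.0000 3.5000; 1.8750 1.5625]
K = S⁻¹·BᵀPA = [-0.4144 0.0199; 0.9334 0.4190]
A−BK = [-0.8758 -0.3702; 1.7574 0.7917]
AᵀP(A−BK) = [4.5889 1.8669; 1.8669 0.8380]
P' = Q + AᵀP(A−BK) = [7.8389 3.3669; 3.3669 1.8380]
tr(P') = 9.6769


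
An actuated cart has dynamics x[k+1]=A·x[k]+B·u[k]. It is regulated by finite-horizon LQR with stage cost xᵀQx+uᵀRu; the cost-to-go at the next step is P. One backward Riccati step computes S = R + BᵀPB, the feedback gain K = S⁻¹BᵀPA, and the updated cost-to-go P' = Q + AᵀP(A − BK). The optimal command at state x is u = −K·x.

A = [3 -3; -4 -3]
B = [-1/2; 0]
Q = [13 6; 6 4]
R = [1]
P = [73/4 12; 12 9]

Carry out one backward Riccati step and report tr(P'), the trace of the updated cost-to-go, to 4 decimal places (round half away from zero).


126.3146

BᵀP = [-9.1250 -6.0000]
S = R + BᵀPB = [1] + [4.5625] = [5.5625]
BᵀPA = [-3.3750 45.3750]
K = S⁻¹·BᵀPA = [-0.6067 8.1573]
A−BK = [2.6966 1.0787; -4.0000 -3.0000]
AᵀP(A−BK) = [18.2022 7.2809; 7.2809 91.1124]
P' = Q + AᵀP(A−BK) = [31.2022 13.2809; 13.2809 95.1124]
tr(P') = 126.3146


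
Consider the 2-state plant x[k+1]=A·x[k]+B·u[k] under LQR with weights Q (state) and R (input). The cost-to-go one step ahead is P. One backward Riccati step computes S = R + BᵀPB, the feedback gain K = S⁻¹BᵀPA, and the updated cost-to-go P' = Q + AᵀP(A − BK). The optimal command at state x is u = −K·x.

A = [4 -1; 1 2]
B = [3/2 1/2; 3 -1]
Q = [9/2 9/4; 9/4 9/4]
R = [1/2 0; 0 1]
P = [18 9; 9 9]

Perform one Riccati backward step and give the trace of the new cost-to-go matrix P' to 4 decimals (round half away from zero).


20.5149

BᵀP = [54.0000 40.5000; 0.0000 -4.5000]
S = R + BᵀPB = [1/2 0; 0 1] + [202.5000 -13.5000; -13.5000 4.5000] = [203.0000 -13.5000; -13.5000 5.5000]
BᵀPA = [256.5000 27.0000; -4.5000 -9.0000]
K = S⁻¹·BᵀPA = [1.4450 0.0289; 2.7287 -1.5654]
A−BK = [0.4682 -0.2606; -0.6064 0.3479]
AᵀP(A−BK) = [10.6341 -5.4573; -5.4573 3.1309]
P' = Q + AᵀP(A−BK) = [15.1341 -3.2073; -3.2073 5.3809]
tr(P') = 20.5149


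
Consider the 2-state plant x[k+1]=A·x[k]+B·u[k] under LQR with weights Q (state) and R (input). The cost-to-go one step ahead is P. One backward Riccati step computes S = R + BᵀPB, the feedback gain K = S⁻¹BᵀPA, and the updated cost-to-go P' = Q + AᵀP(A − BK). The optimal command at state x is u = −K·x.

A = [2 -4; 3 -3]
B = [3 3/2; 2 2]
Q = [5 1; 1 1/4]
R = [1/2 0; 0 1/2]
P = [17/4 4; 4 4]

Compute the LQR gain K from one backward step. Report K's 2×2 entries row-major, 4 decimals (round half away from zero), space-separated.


0.5783 -0.9629 0.5916 -0.6194

BᵀP = [20.7500 20.0000; 14.3750 14.0000]
S = R + BᵀPB = [1/2 0; 0 1/2] + [102.2500 71.1250; 71.1250 49.5625] = [102.7500 71.1250; 71.1250 50.0625]
BᵀPA = [101.5000 -143.0000; 70.7500 -99.5000]
K = S⁻¹·BᵀPA = [0.5783 -0.9629; 0.5916 -0.6194]
A−BK = [-0.6224 -0.1820; 0.6602 0.1648]
AᵀP(A−BK) = [0.4448 -0.4360; -0.4360 0.6650]
P' = Q + AᵀP(A−BK) = [5.4448 0.5640; 0.5640 0.9150]
tr(P') = 6.3597


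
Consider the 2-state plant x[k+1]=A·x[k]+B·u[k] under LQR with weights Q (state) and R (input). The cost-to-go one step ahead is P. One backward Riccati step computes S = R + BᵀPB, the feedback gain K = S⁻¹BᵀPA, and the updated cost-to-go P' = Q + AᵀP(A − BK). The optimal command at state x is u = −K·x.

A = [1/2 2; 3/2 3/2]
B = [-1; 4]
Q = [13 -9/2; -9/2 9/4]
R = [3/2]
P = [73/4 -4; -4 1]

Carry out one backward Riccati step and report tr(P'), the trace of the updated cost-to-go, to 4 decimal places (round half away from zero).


BᵀP = [-34.2500 8.0000]
S = R + BᵀPB = [3/2] + [66.2500] = [67.7500]
BᵀPA = [-5.1250 -56.5000]
K = S⁻¹·BᵀPA = [-0.0756 -0.8339]
A−BK = [0.4244 1.1661; 1.8026 4.8358]
AᵀP(A−BK) = [0.4248 1.2260; 1.2260 4.1319]
P' = Q + AᵀP(A−BK) = [13.4248 -3.2740; -3.2740 6.3819]
tr(P') = 19.8067

19.8067


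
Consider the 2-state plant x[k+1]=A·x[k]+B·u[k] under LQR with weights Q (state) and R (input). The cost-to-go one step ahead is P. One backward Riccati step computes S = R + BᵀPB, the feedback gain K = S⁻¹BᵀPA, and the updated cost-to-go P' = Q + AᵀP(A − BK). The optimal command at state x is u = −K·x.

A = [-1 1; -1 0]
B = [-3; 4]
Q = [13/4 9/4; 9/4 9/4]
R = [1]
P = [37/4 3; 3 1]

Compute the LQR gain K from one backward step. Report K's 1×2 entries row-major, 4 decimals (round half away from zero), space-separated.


0.7345 -0.5575

BᵀP = [-15.7500 -5.0000]
S = R + BᵀPB = [1] + [27.2500] = [28.2500]
BᵀPA = [20.7500 -15.7500]
K = S⁻¹·BᵀPA = [0.7345 -0.5575]
A−BK = [1.2035 -0.6726; -3.9381 2.2301]
AᵀP(A−BK) = [1.0088 -0.6814; -0.6814 0.4690]
P' = Q + AᵀP(A−BK) = [4.2588 1.5686; 1.5686 2.7190]
tr(P') = 6.9779


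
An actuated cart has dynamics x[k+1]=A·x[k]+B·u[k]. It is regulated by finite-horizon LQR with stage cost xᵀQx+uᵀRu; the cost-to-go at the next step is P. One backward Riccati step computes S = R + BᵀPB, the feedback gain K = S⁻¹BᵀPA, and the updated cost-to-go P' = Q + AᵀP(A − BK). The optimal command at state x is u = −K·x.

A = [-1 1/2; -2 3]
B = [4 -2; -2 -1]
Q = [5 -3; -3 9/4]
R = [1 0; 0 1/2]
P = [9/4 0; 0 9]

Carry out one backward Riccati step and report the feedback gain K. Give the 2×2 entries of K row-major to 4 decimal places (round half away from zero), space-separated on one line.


0.3699 -0.6781 1.2162 -1.5811

BᵀP = [9.0000 -18.0000; -4.5000 -9.0000]
S = R + BᵀPB = [1 0; 0 1/2] + [72.0000 0.0000; 0.0000 18.0000] = [73.0000 0.0000; 0.0000 18.5000]
BᵀPA = [27.0000 -49.5000; 22.5000 -29.2500]
K = S⁻¹·BᵀPA = [0.3699 -0.6781; 1.2162 -1.5811]
A−BK = [-0.0470 0.0502; -0.0441 0.0628]
AᵀP(A−BK) = [0.8988 -1.2425; -1.2425 1.7508]
P' = Q + AᵀP(A−BK) = [5.8988 -4.2425; -4.2425 4.0008]
tr(P') = 9.8996


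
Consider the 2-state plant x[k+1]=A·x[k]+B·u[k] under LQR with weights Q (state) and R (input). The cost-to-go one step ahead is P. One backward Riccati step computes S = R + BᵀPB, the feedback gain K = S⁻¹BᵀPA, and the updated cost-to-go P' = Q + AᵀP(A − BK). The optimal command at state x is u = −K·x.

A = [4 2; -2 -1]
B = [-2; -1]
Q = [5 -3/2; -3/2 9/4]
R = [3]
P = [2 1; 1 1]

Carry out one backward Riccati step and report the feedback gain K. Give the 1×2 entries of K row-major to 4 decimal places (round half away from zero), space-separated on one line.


BᵀP = [-5.0000 -3.0000]
S = R + BᵀPB = [3] + [13.0000] = [16.0000]
BᵀPA = [-14.0000 -7.0000]
K = S⁻¹·BᵀPA = [-0.8750 -0.4375]
A−BK = [2.2500 1.1250; -2.8750 -1.4375]
AᵀP(A−BK) = [7.7500 3.8750; 3.8750 1.9375]
P' = Q + AᵀP(A−BK) = [12.7500 2.3750; 2.3750 4.1875]
tr(P') = 16.9375

-0.8750 -0.4375


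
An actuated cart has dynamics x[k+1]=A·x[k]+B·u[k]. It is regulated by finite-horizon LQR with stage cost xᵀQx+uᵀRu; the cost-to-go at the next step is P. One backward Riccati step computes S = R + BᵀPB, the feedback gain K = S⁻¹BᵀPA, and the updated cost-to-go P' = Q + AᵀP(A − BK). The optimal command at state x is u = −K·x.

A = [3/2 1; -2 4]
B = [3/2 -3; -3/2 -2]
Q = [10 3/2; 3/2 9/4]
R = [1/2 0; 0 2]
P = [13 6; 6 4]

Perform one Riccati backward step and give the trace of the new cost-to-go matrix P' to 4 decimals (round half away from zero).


BᵀP = [10.5000 3.0000; -51.0000 -26.0000]
S = R + BᵀPB = [1/2 0; 0 2] + [11.2500 -37.5000; -37.5000 205.0000] = [11.7500 -37.5000; -37.5000 207.0000]
BᵀPA = [9.7500 22.5000; -24.5000 -155.0000]
K = S⁻¹·BᵀPA = [1.0716 -1.1257; 0.0758 -0.9527]
A−BK = [0.1199 -0.1696; -0.2410 0.4059]
AᵀP(A−BK) = [0.6581 -0.8660; -0.8660 2.6559]
P' = Q + AᵀP(A−BK) = [10.6581 0.6340; 0.6340 4.9059]
tr(P') = 15.5641

15.5641


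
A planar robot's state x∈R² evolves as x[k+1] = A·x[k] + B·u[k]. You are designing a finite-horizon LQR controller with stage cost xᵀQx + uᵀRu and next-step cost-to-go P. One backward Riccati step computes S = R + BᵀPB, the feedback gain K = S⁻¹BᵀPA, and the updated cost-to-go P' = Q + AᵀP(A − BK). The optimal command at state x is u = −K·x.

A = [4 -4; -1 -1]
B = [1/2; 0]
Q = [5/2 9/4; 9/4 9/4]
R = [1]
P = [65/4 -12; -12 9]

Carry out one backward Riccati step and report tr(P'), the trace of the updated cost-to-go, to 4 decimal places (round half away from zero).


111.2438

BᵀP = [8.1250 -6.0000]
S = R + BᵀPB = [1] + [4.0625] = [5.0625]
BᵀPA = [38.5000 -26.5000]
K = S⁻¹·BᵀPA = [7.6049 -5.2346]
A−BK = [0.1975 -1.3827; -1.0000 -1.0000]
AᵀP(A−BK) = [72.2099 -49.4691; -49.4691 34.2840]
P' = Q + AᵀP(A−BK) = [74.7099 -47.2191; -47.2191 36.5340]
tr(P') = 111.2438
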